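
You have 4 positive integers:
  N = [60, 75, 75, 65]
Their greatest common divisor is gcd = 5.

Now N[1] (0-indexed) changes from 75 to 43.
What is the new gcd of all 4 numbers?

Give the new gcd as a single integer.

Answer: 1

Derivation:
Numbers: [60, 75, 75, 65], gcd = 5
Change: index 1, 75 -> 43
gcd of the OTHER numbers (without index 1): gcd([60, 75, 65]) = 5
New gcd = gcd(g_others, new_val) = gcd(5, 43) = 1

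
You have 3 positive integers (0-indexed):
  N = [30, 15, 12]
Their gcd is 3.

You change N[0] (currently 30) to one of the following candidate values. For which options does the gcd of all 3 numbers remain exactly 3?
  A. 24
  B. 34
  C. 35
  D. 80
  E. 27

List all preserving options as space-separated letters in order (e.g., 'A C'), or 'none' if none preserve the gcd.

Answer: A E

Derivation:
Old gcd = 3; gcd of others (without N[0]) = 3
New gcd for candidate v: gcd(3, v). Preserves old gcd iff gcd(3, v) = 3.
  Option A: v=24, gcd(3,24)=3 -> preserves
  Option B: v=34, gcd(3,34)=1 -> changes
  Option C: v=35, gcd(3,35)=1 -> changes
  Option D: v=80, gcd(3,80)=1 -> changes
  Option E: v=27, gcd(3,27)=3 -> preserves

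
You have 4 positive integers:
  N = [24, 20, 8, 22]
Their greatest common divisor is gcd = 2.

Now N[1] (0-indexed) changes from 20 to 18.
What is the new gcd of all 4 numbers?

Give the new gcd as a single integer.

Numbers: [24, 20, 8, 22], gcd = 2
Change: index 1, 20 -> 18
gcd of the OTHER numbers (without index 1): gcd([24, 8, 22]) = 2
New gcd = gcd(g_others, new_val) = gcd(2, 18) = 2

Answer: 2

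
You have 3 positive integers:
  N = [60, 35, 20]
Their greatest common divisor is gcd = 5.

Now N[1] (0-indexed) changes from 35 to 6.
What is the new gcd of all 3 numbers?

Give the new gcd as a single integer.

Numbers: [60, 35, 20], gcd = 5
Change: index 1, 35 -> 6
gcd of the OTHER numbers (without index 1): gcd([60, 20]) = 20
New gcd = gcd(g_others, new_val) = gcd(20, 6) = 2

Answer: 2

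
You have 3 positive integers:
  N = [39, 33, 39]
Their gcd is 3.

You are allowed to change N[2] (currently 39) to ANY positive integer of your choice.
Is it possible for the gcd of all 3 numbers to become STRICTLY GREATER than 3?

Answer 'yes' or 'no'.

Answer: no

Derivation:
Current gcd = 3
gcd of all OTHER numbers (without N[2]=39): gcd([39, 33]) = 3
The new gcd after any change is gcd(3, new_value).
This can be at most 3.
Since 3 = old gcd 3, the gcd can only stay the same or decrease.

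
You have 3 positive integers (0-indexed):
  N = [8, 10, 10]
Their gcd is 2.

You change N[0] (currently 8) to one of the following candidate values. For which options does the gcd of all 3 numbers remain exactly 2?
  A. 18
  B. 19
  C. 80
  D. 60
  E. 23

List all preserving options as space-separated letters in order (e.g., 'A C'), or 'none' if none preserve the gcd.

Answer: A

Derivation:
Old gcd = 2; gcd of others (without N[0]) = 10
New gcd for candidate v: gcd(10, v). Preserves old gcd iff gcd(10, v) = 2.
  Option A: v=18, gcd(10,18)=2 -> preserves
  Option B: v=19, gcd(10,19)=1 -> changes
  Option C: v=80, gcd(10,80)=10 -> changes
  Option D: v=60, gcd(10,60)=10 -> changes
  Option E: v=23, gcd(10,23)=1 -> changes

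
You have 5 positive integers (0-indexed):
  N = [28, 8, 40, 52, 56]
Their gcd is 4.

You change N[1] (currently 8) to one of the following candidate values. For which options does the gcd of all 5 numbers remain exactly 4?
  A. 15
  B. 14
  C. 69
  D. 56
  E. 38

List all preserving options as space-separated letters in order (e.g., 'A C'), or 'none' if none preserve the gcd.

Answer: D

Derivation:
Old gcd = 4; gcd of others (without N[1]) = 4
New gcd for candidate v: gcd(4, v). Preserves old gcd iff gcd(4, v) = 4.
  Option A: v=15, gcd(4,15)=1 -> changes
  Option B: v=14, gcd(4,14)=2 -> changes
  Option C: v=69, gcd(4,69)=1 -> changes
  Option D: v=56, gcd(4,56)=4 -> preserves
  Option E: v=38, gcd(4,38)=2 -> changes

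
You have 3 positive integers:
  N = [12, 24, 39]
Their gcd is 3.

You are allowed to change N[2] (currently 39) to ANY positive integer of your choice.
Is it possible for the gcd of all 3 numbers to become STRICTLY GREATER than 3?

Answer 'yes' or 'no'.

Answer: yes

Derivation:
Current gcd = 3
gcd of all OTHER numbers (without N[2]=39): gcd([12, 24]) = 12
The new gcd after any change is gcd(12, new_value).
This can be at most 12.
Since 12 > old gcd 3, the gcd CAN increase (e.g., set N[2] = 12).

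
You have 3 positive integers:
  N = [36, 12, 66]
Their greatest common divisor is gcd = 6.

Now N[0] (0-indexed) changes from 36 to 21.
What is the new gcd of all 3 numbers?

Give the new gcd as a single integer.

Answer: 3

Derivation:
Numbers: [36, 12, 66], gcd = 6
Change: index 0, 36 -> 21
gcd of the OTHER numbers (without index 0): gcd([12, 66]) = 6
New gcd = gcd(g_others, new_val) = gcd(6, 21) = 3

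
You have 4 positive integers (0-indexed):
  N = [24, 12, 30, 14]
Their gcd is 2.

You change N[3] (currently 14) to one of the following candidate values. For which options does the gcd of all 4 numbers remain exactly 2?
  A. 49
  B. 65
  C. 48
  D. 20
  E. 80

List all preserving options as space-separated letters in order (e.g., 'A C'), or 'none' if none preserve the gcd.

Old gcd = 2; gcd of others (without N[3]) = 6
New gcd for candidate v: gcd(6, v). Preserves old gcd iff gcd(6, v) = 2.
  Option A: v=49, gcd(6,49)=1 -> changes
  Option B: v=65, gcd(6,65)=1 -> changes
  Option C: v=48, gcd(6,48)=6 -> changes
  Option D: v=20, gcd(6,20)=2 -> preserves
  Option E: v=80, gcd(6,80)=2 -> preserves

Answer: D E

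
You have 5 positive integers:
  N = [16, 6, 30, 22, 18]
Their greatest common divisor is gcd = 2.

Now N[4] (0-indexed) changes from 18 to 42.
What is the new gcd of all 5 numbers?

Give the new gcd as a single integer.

Answer: 2

Derivation:
Numbers: [16, 6, 30, 22, 18], gcd = 2
Change: index 4, 18 -> 42
gcd of the OTHER numbers (without index 4): gcd([16, 6, 30, 22]) = 2
New gcd = gcd(g_others, new_val) = gcd(2, 42) = 2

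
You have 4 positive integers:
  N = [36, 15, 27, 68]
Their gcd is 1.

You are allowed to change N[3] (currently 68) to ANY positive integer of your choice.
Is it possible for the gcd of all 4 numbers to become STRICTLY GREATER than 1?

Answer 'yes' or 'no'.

Current gcd = 1
gcd of all OTHER numbers (without N[3]=68): gcd([36, 15, 27]) = 3
The new gcd after any change is gcd(3, new_value).
This can be at most 3.
Since 3 > old gcd 1, the gcd CAN increase (e.g., set N[3] = 3).

Answer: yes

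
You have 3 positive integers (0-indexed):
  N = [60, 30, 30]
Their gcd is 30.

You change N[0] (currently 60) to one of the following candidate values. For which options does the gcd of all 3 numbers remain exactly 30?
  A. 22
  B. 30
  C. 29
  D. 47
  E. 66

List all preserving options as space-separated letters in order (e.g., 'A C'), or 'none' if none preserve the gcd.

Old gcd = 30; gcd of others (without N[0]) = 30
New gcd for candidate v: gcd(30, v). Preserves old gcd iff gcd(30, v) = 30.
  Option A: v=22, gcd(30,22)=2 -> changes
  Option B: v=30, gcd(30,30)=30 -> preserves
  Option C: v=29, gcd(30,29)=1 -> changes
  Option D: v=47, gcd(30,47)=1 -> changes
  Option E: v=66, gcd(30,66)=6 -> changes

Answer: B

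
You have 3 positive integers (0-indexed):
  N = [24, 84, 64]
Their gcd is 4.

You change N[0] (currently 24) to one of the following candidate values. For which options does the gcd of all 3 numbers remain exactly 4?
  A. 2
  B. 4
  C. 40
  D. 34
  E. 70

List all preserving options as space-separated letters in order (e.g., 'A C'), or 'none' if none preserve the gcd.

Old gcd = 4; gcd of others (without N[0]) = 4
New gcd for candidate v: gcd(4, v). Preserves old gcd iff gcd(4, v) = 4.
  Option A: v=2, gcd(4,2)=2 -> changes
  Option B: v=4, gcd(4,4)=4 -> preserves
  Option C: v=40, gcd(4,40)=4 -> preserves
  Option D: v=34, gcd(4,34)=2 -> changes
  Option E: v=70, gcd(4,70)=2 -> changes

Answer: B C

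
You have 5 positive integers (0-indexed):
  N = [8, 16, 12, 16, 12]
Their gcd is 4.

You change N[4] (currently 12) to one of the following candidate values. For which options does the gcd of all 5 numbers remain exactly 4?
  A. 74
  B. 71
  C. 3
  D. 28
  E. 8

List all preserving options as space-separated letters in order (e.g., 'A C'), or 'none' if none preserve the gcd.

Answer: D E

Derivation:
Old gcd = 4; gcd of others (without N[4]) = 4
New gcd for candidate v: gcd(4, v). Preserves old gcd iff gcd(4, v) = 4.
  Option A: v=74, gcd(4,74)=2 -> changes
  Option B: v=71, gcd(4,71)=1 -> changes
  Option C: v=3, gcd(4,3)=1 -> changes
  Option D: v=28, gcd(4,28)=4 -> preserves
  Option E: v=8, gcd(4,8)=4 -> preserves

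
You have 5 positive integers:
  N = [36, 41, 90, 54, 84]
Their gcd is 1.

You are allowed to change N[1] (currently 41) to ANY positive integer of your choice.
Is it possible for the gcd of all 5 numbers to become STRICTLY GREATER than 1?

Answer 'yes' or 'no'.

Current gcd = 1
gcd of all OTHER numbers (without N[1]=41): gcd([36, 90, 54, 84]) = 6
The new gcd after any change is gcd(6, new_value).
This can be at most 6.
Since 6 > old gcd 1, the gcd CAN increase (e.g., set N[1] = 6).

Answer: yes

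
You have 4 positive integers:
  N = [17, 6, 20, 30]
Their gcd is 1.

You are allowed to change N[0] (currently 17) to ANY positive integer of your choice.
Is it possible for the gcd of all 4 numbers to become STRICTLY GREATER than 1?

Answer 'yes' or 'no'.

Current gcd = 1
gcd of all OTHER numbers (without N[0]=17): gcd([6, 20, 30]) = 2
The new gcd after any change is gcd(2, new_value).
This can be at most 2.
Since 2 > old gcd 1, the gcd CAN increase (e.g., set N[0] = 2).

Answer: yes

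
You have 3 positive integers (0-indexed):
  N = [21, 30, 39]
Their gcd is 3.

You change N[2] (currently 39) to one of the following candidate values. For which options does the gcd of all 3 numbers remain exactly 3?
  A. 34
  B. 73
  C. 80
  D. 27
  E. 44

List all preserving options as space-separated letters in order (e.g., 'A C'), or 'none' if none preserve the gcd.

Answer: D

Derivation:
Old gcd = 3; gcd of others (without N[2]) = 3
New gcd for candidate v: gcd(3, v). Preserves old gcd iff gcd(3, v) = 3.
  Option A: v=34, gcd(3,34)=1 -> changes
  Option B: v=73, gcd(3,73)=1 -> changes
  Option C: v=80, gcd(3,80)=1 -> changes
  Option D: v=27, gcd(3,27)=3 -> preserves
  Option E: v=44, gcd(3,44)=1 -> changes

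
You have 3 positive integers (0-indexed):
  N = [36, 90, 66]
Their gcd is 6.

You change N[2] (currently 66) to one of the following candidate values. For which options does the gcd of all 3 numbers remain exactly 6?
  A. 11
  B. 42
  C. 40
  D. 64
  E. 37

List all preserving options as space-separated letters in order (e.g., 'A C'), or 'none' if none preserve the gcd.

Answer: B

Derivation:
Old gcd = 6; gcd of others (without N[2]) = 18
New gcd for candidate v: gcd(18, v). Preserves old gcd iff gcd(18, v) = 6.
  Option A: v=11, gcd(18,11)=1 -> changes
  Option B: v=42, gcd(18,42)=6 -> preserves
  Option C: v=40, gcd(18,40)=2 -> changes
  Option D: v=64, gcd(18,64)=2 -> changes
  Option E: v=37, gcd(18,37)=1 -> changes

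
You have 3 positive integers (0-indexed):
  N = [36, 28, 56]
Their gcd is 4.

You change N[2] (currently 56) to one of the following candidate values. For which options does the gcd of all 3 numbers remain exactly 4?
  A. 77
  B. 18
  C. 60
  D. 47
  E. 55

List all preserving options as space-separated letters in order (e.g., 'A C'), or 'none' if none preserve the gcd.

Answer: C

Derivation:
Old gcd = 4; gcd of others (without N[2]) = 4
New gcd for candidate v: gcd(4, v). Preserves old gcd iff gcd(4, v) = 4.
  Option A: v=77, gcd(4,77)=1 -> changes
  Option B: v=18, gcd(4,18)=2 -> changes
  Option C: v=60, gcd(4,60)=4 -> preserves
  Option D: v=47, gcd(4,47)=1 -> changes
  Option E: v=55, gcd(4,55)=1 -> changes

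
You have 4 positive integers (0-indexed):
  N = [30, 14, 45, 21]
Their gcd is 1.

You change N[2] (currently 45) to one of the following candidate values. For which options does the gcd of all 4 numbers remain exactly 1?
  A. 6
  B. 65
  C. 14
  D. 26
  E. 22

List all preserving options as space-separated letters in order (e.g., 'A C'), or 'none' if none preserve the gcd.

Old gcd = 1; gcd of others (without N[2]) = 1
New gcd for candidate v: gcd(1, v). Preserves old gcd iff gcd(1, v) = 1.
  Option A: v=6, gcd(1,6)=1 -> preserves
  Option B: v=65, gcd(1,65)=1 -> preserves
  Option C: v=14, gcd(1,14)=1 -> preserves
  Option D: v=26, gcd(1,26)=1 -> preserves
  Option E: v=22, gcd(1,22)=1 -> preserves

Answer: A B C D E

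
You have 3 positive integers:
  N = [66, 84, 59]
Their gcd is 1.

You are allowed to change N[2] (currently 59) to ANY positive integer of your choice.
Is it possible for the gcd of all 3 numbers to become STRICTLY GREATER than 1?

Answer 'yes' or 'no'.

Current gcd = 1
gcd of all OTHER numbers (without N[2]=59): gcd([66, 84]) = 6
The new gcd after any change is gcd(6, new_value).
This can be at most 6.
Since 6 > old gcd 1, the gcd CAN increase (e.g., set N[2] = 6).

Answer: yes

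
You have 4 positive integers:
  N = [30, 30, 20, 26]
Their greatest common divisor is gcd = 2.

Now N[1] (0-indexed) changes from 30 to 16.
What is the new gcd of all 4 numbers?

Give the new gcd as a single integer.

Numbers: [30, 30, 20, 26], gcd = 2
Change: index 1, 30 -> 16
gcd of the OTHER numbers (without index 1): gcd([30, 20, 26]) = 2
New gcd = gcd(g_others, new_val) = gcd(2, 16) = 2

Answer: 2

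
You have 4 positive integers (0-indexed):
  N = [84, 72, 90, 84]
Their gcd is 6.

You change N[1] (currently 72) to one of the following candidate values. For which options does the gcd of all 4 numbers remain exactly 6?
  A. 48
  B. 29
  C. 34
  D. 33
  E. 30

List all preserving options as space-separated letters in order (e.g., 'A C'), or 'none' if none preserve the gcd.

Answer: A E

Derivation:
Old gcd = 6; gcd of others (without N[1]) = 6
New gcd for candidate v: gcd(6, v). Preserves old gcd iff gcd(6, v) = 6.
  Option A: v=48, gcd(6,48)=6 -> preserves
  Option B: v=29, gcd(6,29)=1 -> changes
  Option C: v=34, gcd(6,34)=2 -> changes
  Option D: v=33, gcd(6,33)=3 -> changes
  Option E: v=30, gcd(6,30)=6 -> preserves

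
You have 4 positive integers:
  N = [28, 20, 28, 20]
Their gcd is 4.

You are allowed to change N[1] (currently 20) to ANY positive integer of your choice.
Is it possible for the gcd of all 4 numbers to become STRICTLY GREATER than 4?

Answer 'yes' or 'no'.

Answer: no

Derivation:
Current gcd = 4
gcd of all OTHER numbers (without N[1]=20): gcd([28, 28, 20]) = 4
The new gcd after any change is gcd(4, new_value).
This can be at most 4.
Since 4 = old gcd 4, the gcd can only stay the same or decrease.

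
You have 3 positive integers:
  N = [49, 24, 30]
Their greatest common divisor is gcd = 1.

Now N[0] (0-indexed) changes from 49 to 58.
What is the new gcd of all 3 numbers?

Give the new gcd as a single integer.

Answer: 2

Derivation:
Numbers: [49, 24, 30], gcd = 1
Change: index 0, 49 -> 58
gcd of the OTHER numbers (without index 0): gcd([24, 30]) = 6
New gcd = gcd(g_others, new_val) = gcd(6, 58) = 2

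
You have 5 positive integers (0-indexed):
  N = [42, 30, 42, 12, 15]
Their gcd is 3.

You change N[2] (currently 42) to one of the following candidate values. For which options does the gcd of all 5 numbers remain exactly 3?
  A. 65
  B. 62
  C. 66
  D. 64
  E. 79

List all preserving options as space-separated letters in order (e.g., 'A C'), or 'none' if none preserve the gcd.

Answer: C

Derivation:
Old gcd = 3; gcd of others (without N[2]) = 3
New gcd for candidate v: gcd(3, v). Preserves old gcd iff gcd(3, v) = 3.
  Option A: v=65, gcd(3,65)=1 -> changes
  Option B: v=62, gcd(3,62)=1 -> changes
  Option C: v=66, gcd(3,66)=3 -> preserves
  Option D: v=64, gcd(3,64)=1 -> changes
  Option E: v=79, gcd(3,79)=1 -> changes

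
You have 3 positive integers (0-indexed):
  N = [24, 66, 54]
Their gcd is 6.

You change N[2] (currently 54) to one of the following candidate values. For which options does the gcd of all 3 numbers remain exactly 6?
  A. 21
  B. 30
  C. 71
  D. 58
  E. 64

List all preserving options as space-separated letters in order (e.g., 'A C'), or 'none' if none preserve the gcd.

Answer: B

Derivation:
Old gcd = 6; gcd of others (without N[2]) = 6
New gcd for candidate v: gcd(6, v). Preserves old gcd iff gcd(6, v) = 6.
  Option A: v=21, gcd(6,21)=3 -> changes
  Option B: v=30, gcd(6,30)=6 -> preserves
  Option C: v=71, gcd(6,71)=1 -> changes
  Option D: v=58, gcd(6,58)=2 -> changes
  Option E: v=64, gcd(6,64)=2 -> changes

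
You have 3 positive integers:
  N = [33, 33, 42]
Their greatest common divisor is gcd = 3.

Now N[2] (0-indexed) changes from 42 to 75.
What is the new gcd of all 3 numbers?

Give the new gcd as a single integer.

Answer: 3

Derivation:
Numbers: [33, 33, 42], gcd = 3
Change: index 2, 42 -> 75
gcd of the OTHER numbers (without index 2): gcd([33, 33]) = 33
New gcd = gcd(g_others, new_val) = gcd(33, 75) = 3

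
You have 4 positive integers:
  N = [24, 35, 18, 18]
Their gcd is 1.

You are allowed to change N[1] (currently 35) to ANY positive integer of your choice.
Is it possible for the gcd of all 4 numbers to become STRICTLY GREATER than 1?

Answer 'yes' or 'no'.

Current gcd = 1
gcd of all OTHER numbers (without N[1]=35): gcd([24, 18, 18]) = 6
The new gcd after any change is gcd(6, new_value).
This can be at most 6.
Since 6 > old gcd 1, the gcd CAN increase (e.g., set N[1] = 6).

Answer: yes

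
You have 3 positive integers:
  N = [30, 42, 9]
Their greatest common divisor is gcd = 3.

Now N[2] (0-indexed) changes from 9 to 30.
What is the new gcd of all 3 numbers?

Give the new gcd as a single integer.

Numbers: [30, 42, 9], gcd = 3
Change: index 2, 9 -> 30
gcd of the OTHER numbers (without index 2): gcd([30, 42]) = 6
New gcd = gcd(g_others, new_val) = gcd(6, 30) = 6

Answer: 6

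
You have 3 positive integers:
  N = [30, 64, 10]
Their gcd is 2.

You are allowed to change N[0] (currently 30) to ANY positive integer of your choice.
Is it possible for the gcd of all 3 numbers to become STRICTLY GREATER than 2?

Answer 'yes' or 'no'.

Answer: no

Derivation:
Current gcd = 2
gcd of all OTHER numbers (without N[0]=30): gcd([64, 10]) = 2
The new gcd after any change is gcd(2, new_value).
This can be at most 2.
Since 2 = old gcd 2, the gcd can only stay the same or decrease.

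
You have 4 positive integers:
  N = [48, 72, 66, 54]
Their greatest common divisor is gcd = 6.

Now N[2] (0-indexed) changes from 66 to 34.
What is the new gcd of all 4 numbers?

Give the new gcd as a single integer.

Numbers: [48, 72, 66, 54], gcd = 6
Change: index 2, 66 -> 34
gcd of the OTHER numbers (without index 2): gcd([48, 72, 54]) = 6
New gcd = gcd(g_others, new_val) = gcd(6, 34) = 2

Answer: 2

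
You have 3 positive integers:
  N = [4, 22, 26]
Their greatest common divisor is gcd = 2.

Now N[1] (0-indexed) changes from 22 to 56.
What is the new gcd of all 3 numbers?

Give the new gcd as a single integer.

Answer: 2

Derivation:
Numbers: [4, 22, 26], gcd = 2
Change: index 1, 22 -> 56
gcd of the OTHER numbers (without index 1): gcd([4, 26]) = 2
New gcd = gcd(g_others, new_val) = gcd(2, 56) = 2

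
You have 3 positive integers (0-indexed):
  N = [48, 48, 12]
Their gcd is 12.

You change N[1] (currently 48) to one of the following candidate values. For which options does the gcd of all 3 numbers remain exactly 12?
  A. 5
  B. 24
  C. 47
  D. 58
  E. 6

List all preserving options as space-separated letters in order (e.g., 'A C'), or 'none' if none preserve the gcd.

Answer: B

Derivation:
Old gcd = 12; gcd of others (without N[1]) = 12
New gcd for candidate v: gcd(12, v). Preserves old gcd iff gcd(12, v) = 12.
  Option A: v=5, gcd(12,5)=1 -> changes
  Option B: v=24, gcd(12,24)=12 -> preserves
  Option C: v=47, gcd(12,47)=1 -> changes
  Option D: v=58, gcd(12,58)=2 -> changes
  Option E: v=6, gcd(12,6)=6 -> changes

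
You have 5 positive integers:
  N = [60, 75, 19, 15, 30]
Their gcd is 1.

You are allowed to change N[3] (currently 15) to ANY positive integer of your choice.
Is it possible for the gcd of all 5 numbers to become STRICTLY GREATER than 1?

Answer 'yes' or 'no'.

Answer: no

Derivation:
Current gcd = 1
gcd of all OTHER numbers (without N[3]=15): gcd([60, 75, 19, 30]) = 1
The new gcd after any change is gcd(1, new_value).
This can be at most 1.
Since 1 = old gcd 1, the gcd can only stay the same or decrease.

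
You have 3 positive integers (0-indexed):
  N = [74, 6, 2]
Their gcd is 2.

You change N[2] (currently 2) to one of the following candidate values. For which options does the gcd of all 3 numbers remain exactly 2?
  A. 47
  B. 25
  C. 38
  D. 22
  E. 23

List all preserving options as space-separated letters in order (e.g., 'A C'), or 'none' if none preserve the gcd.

Old gcd = 2; gcd of others (without N[2]) = 2
New gcd for candidate v: gcd(2, v). Preserves old gcd iff gcd(2, v) = 2.
  Option A: v=47, gcd(2,47)=1 -> changes
  Option B: v=25, gcd(2,25)=1 -> changes
  Option C: v=38, gcd(2,38)=2 -> preserves
  Option D: v=22, gcd(2,22)=2 -> preserves
  Option E: v=23, gcd(2,23)=1 -> changes

Answer: C D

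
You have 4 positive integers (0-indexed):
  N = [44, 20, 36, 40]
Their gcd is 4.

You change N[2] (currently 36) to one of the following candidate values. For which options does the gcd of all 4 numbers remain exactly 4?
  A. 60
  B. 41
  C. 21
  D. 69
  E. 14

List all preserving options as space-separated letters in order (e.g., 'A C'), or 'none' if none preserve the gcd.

Old gcd = 4; gcd of others (without N[2]) = 4
New gcd for candidate v: gcd(4, v). Preserves old gcd iff gcd(4, v) = 4.
  Option A: v=60, gcd(4,60)=4 -> preserves
  Option B: v=41, gcd(4,41)=1 -> changes
  Option C: v=21, gcd(4,21)=1 -> changes
  Option D: v=69, gcd(4,69)=1 -> changes
  Option E: v=14, gcd(4,14)=2 -> changes

Answer: A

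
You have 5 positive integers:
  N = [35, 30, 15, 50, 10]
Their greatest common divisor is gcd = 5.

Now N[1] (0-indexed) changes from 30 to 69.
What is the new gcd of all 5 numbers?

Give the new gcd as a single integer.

Numbers: [35, 30, 15, 50, 10], gcd = 5
Change: index 1, 30 -> 69
gcd of the OTHER numbers (without index 1): gcd([35, 15, 50, 10]) = 5
New gcd = gcd(g_others, new_val) = gcd(5, 69) = 1

Answer: 1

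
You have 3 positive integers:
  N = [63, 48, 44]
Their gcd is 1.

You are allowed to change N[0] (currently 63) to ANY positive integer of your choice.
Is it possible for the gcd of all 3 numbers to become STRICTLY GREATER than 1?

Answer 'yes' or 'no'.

Answer: yes

Derivation:
Current gcd = 1
gcd of all OTHER numbers (without N[0]=63): gcd([48, 44]) = 4
The new gcd after any change is gcd(4, new_value).
This can be at most 4.
Since 4 > old gcd 1, the gcd CAN increase (e.g., set N[0] = 4).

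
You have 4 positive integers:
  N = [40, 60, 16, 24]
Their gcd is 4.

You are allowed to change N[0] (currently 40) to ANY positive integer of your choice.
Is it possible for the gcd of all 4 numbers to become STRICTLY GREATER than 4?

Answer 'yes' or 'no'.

Answer: no

Derivation:
Current gcd = 4
gcd of all OTHER numbers (without N[0]=40): gcd([60, 16, 24]) = 4
The new gcd after any change is gcd(4, new_value).
This can be at most 4.
Since 4 = old gcd 4, the gcd can only stay the same or decrease.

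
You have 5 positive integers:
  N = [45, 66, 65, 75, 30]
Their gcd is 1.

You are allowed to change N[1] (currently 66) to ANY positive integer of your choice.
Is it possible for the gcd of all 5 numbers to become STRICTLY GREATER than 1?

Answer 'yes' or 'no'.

Current gcd = 1
gcd of all OTHER numbers (without N[1]=66): gcd([45, 65, 75, 30]) = 5
The new gcd after any change is gcd(5, new_value).
This can be at most 5.
Since 5 > old gcd 1, the gcd CAN increase (e.g., set N[1] = 5).

Answer: yes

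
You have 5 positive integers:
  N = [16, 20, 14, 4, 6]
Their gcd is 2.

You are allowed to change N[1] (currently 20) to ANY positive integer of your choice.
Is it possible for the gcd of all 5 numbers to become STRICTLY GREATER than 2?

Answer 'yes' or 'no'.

Answer: no

Derivation:
Current gcd = 2
gcd of all OTHER numbers (without N[1]=20): gcd([16, 14, 4, 6]) = 2
The new gcd after any change is gcd(2, new_value).
This can be at most 2.
Since 2 = old gcd 2, the gcd can only stay the same or decrease.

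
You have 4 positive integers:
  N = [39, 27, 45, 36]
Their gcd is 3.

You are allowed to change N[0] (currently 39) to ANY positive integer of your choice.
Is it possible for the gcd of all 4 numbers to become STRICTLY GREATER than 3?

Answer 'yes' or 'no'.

Answer: yes

Derivation:
Current gcd = 3
gcd of all OTHER numbers (without N[0]=39): gcd([27, 45, 36]) = 9
The new gcd after any change is gcd(9, new_value).
This can be at most 9.
Since 9 > old gcd 3, the gcd CAN increase (e.g., set N[0] = 9).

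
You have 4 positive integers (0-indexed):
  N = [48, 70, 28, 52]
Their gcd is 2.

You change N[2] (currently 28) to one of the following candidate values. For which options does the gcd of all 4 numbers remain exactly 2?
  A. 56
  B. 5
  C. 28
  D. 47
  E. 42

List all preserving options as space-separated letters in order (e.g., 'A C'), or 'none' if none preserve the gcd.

Old gcd = 2; gcd of others (without N[2]) = 2
New gcd for candidate v: gcd(2, v). Preserves old gcd iff gcd(2, v) = 2.
  Option A: v=56, gcd(2,56)=2 -> preserves
  Option B: v=5, gcd(2,5)=1 -> changes
  Option C: v=28, gcd(2,28)=2 -> preserves
  Option D: v=47, gcd(2,47)=1 -> changes
  Option E: v=42, gcd(2,42)=2 -> preserves

Answer: A C E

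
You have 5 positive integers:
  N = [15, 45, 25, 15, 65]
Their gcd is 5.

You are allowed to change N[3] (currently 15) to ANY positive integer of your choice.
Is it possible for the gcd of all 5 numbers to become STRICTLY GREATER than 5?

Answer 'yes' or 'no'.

Current gcd = 5
gcd of all OTHER numbers (without N[3]=15): gcd([15, 45, 25, 65]) = 5
The new gcd after any change is gcd(5, new_value).
This can be at most 5.
Since 5 = old gcd 5, the gcd can only stay the same or decrease.

Answer: no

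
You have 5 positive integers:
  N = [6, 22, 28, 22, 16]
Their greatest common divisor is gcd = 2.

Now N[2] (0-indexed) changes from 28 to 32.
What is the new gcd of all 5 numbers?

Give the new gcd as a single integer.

Answer: 2

Derivation:
Numbers: [6, 22, 28, 22, 16], gcd = 2
Change: index 2, 28 -> 32
gcd of the OTHER numbers (without index 2): gcd([6, 22, 22, 16]) = 2
New gcd = gcd(g_others, new_val) = gcd(2, 32) = 2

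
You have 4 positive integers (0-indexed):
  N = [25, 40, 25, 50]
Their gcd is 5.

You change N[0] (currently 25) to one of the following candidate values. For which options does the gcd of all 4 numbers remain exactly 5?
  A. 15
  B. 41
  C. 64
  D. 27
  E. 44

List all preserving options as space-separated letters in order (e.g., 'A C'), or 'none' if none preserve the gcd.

Old gcd = 5; gcd of others (without N[0]) = 5
New gcd for candidate v: gcd(5, v). Preserves old gcd iff gcd(5, v) = 5.
  Option A: v=15, gcd(5,15)=5 -> preserves
  Option B: v=41, gcd(5,41)=1 -> changes
  Option C: v=64, gcd(5,64)=1 -> changes
  Option D: v=27, gcd(5,27)=1 -> changes
  Option E: v=44, gcd(5,44)=1 -> changes

Answer: A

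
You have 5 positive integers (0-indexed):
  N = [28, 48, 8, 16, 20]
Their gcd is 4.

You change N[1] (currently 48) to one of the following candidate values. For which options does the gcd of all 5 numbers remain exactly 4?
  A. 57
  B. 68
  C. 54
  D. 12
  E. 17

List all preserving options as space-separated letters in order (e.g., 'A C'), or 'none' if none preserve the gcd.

Old gcd = 4; gcd of others (without N[1]) = 4
New gcd for candidate v: gcd(4, v). Preserves old gcd iff gcd(4, v) = 4.
  Option A: v=57, gcd(4,57)=1 -> changes
  Option B: v=68, gcd(4,68)=4 -> preserves
  Option C: v=54, gcd(4,54)=2 -> changes
  Option D: v=12, gcd(4,12)=4 -> preserves
  Option E: v=17, gcd(4,17)=1 -> changes

Answer: B D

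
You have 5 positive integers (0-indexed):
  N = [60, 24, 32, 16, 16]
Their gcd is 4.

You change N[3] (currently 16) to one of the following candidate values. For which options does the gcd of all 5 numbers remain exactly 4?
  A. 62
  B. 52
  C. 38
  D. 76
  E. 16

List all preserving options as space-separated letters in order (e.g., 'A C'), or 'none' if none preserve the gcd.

Answer: B D E

Derivation:
Old gcd = 4; gcd of others (without N[3]) = 4
New gcd for candidate v: gcd(4, v). Preserves old gcd iff gcd(4, v) = 4.
  Option A: v=62, gcd(4,62)=2 -> changes
  Option B: v=52, gcd(4,52)=4 -> preserves
  Option C: v=38, gcd(4,38)=2 -> changes
  Option D: v=76, gcd(4,76)=4 -> preserves
  Option E: v=16, gcd(4,16)=4 -> preserves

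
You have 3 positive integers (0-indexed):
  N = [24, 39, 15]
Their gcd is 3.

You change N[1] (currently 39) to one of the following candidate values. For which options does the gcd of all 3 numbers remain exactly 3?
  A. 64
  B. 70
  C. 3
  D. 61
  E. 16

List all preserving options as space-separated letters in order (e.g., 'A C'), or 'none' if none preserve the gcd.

Old gcd = 3; gcd of others (without N[1]) = 3
New gcd for candidate v: gcd(3, v). Preserves old gcd iff gcd(3, v) = 3.
  Option A: v=64, gcd(3,64)=1 -> changes
  Option B: v=70, gcd(3,70)=1 -> changes
  Option C: v=3, gcd(3,3)=3 -> preserves
  Option D: v=61, gcd(3,61)=1 -> changes
  Option E: v=16, gcd(3,16)=1 -> changes

Answer: C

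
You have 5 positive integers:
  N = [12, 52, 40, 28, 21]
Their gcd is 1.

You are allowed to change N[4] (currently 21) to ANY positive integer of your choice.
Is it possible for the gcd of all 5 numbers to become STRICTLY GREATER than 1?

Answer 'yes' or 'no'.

Answer: yes

Derivation:
Current gcd = 1
gcd of all OTHER numbers (without N[4]=21): gcd([12, 52, 40, 28]) = 4
The new gcd after any change is gcd(4, new_value).
This can be at most 4.
Since 4 > old gcd 1, the gcd CAN increase (e.g., set N[4] = 4).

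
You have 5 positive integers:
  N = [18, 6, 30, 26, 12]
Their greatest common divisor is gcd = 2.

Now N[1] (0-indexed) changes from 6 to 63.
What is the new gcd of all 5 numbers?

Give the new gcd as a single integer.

Answer: 1

Derivation:
Numbers: [18, 6, 30, 26, 12], gcd = 2
Change: index 1, 6 -> 63
gcd of the OTHER numbers (without index 1): gcd([18, 30, 26, 12]) = 2
New gcd = gcd(g_others, new_val) = gcd(2, 63) = 1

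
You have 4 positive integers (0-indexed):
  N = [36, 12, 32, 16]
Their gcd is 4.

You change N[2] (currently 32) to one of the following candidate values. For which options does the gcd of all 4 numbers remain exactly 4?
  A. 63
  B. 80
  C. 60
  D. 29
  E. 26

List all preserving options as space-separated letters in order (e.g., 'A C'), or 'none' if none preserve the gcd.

Old gcd = 4; gcd of others (without N[2]) = 4
New gcd for candidate v: gcd(4, v). Preserves old gcd iff gcd(4, v) = 4.
  Option A: v=63, gcd(4,63)=1 -> changes
  Option B: v=80, gcd(4,80)=4 -> preserves
  Option C: v=60, gcd(4,60)=4 -> preserves
  Option D: v=29, gcd(4,29)=1 -> changes
  Option E: v=26, gcd(4,26)=2 -> changes

Answer: B C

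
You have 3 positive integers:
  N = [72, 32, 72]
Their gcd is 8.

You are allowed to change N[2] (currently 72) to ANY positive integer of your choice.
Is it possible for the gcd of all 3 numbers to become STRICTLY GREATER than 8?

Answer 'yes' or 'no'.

Current gcd = 8
gcd of all OTHER numbers (without N[2]=72): gcd([72, 32]) = 8
The new gcd after any change is gcd(8, new_value).
This can be at most 8.
Since 8 = old gcd 8, the gcd can only stay the same or decrease.

Answer: no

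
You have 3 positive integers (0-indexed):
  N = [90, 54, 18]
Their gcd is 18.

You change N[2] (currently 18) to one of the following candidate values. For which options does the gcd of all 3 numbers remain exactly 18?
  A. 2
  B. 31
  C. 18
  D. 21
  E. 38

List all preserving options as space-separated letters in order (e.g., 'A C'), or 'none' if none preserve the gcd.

Old gcd = 18; gcd of others (without N[2]) = 18
New gcd for candidate v: gcd(18, v). Preserves old gcd iff gcd(18, v) = 18.
  Option A: v=2, gcd(18,2)=2 -> changes
  Option B: v=31, gcd(18,31)=1 -> changes
  Option C: v=18, gcd(18,18)=18 -> preserves
  Option D: v=21, gcd(18,21)=3 -> changes
  Option E: v=38, gcd(18,38)=2 -> changes

Answer: C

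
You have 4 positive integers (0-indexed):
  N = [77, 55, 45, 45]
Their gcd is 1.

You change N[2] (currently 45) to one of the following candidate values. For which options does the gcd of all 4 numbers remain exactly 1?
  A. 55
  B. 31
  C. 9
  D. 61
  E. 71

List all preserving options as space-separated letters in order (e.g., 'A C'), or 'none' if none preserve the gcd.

Answer: A B C D E

Derivation:
Old gcd = 1; gcd of others (without N[2]) = 1
New gcd for candidate v: gcd(1, v). Preserves old gcd iff gcd(1, v) = 1.
  Option A: v=55, gcd(1,55)=1 -> preserves
  Option B: v=31, gcd(1,31)=1 -> preserves
  Option C: v=9, gcd(1,9)=1 -> preserves
  Option D: v=61, gcd(1,61)=1 -> preserves
  Option E: v=71, gcd(1,71)=1 -> preserves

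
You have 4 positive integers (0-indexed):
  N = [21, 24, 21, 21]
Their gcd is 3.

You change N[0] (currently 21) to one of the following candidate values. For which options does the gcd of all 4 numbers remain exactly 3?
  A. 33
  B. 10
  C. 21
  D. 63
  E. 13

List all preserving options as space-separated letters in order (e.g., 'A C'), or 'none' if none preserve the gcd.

Old gcd = 3; gcd of others (without N[0]) = 3
New gcd for candidate v: gcd(3, v). Preserves old gcd iff gcd(3, v) = 3.
  Option A: v=33, gcd(3,33)=3 -> preserves
  Option B: v=10, gcd(3,10)=1 -> changes
  Option C: v=21, gcd(3,21)=3 -> preserves
  Option D: v=63, gcd(3,63)=3 -> preserves
  Option E: v=13, gcd(3,13)=1 -> changes

Answer: A C D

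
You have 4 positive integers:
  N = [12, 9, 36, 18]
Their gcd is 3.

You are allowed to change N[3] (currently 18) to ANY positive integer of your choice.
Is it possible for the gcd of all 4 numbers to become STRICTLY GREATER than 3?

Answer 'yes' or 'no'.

Current gcd = 3
gcd of all OTHER numbers (without N[3]=18): gcd([12, 9, 36]) = 3
The new gcd after any change is gcd(3, new_value).
This can be at most 3.
Since 3 = old gcd 3, the gcd can only stay the same or decrease.

Answer: no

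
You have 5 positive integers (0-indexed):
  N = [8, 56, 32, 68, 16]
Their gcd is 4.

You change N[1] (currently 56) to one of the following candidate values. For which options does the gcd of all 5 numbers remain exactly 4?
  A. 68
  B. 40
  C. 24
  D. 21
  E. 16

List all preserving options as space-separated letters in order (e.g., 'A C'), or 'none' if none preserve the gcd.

Old gcd = 4; gcd of others (without N[1]) = 4
New gcd for candidate v: gcd(4, v). Preserves old gcd iff gcd(4, v) = 4.
  Option A: v=68, gcd(4,68)=4 -> preserves
  Option B: v=40, gcd(4,40)=4 -> preserves
  Option C: v=24, gcd(4,24)=4 -> preserves
  Option D: v=21, gcd(4,21)=1 -> changes
  Option E: v=16, gcd(4,16)=4 -> preserves

Answer: A B C E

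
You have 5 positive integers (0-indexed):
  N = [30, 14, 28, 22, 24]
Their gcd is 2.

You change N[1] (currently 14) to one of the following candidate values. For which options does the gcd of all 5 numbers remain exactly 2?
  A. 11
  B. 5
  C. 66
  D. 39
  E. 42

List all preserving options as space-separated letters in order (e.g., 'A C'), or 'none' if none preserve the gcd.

Answer: C E

Derivation:
Old gcd = 2; gcd of others (without N[1]) = 2
New gcd for candidate v: gcd(2, v). Preserves old gcd iff gcd(2, v) = 2.
  Option A: v=11, gcd(2,11)=1 -> changes
  Option B: v=5, gcd(2,5)=1 -> changes
  Option C: v=66, gcd(2,66)=2 -> preserves
  Option D: v=39, gcd(2,39)=1 -> changes
  Option E: v=42, gcd(2,42)=2 -> preserves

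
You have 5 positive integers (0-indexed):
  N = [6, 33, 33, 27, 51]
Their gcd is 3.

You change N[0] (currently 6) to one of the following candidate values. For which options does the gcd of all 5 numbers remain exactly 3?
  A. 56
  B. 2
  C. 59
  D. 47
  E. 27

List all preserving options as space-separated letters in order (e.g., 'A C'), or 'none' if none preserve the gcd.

Old gcd = 3; gcd of others (without N[0]) = 3
New gcd for candidate v: gcd(3, v). Preserves old gcd iff gcd(3, v) = 3.
  Option A: v=56, gcd(3,56)=1 -> changes
  Option B: v=2, gcd(3,2)=1 -> changes
  Option C: v=59, gcd(3,59)=1 -> changes
  Option D: v=47, gcd(3,47)=1 -> changes
  Option E: v=27, gcd(3,27)=3 -> preserves

Answer: E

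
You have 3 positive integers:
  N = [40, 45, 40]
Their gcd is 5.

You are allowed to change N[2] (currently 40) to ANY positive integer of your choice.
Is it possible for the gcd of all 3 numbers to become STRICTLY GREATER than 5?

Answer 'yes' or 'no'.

Answer: no

Derivation:
Current gcd = 5
gcd of all OTHER numbers (without N[2]=40): gcd([40, 45]) = 5
The new gcd after any change is gcd(5, new_value).
This can be at most 5.
Since 5 = old gcd 5, the gcd can only stay the same or decrease.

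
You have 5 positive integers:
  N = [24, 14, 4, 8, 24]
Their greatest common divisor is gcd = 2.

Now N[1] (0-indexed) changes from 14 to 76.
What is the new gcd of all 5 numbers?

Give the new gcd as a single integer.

Numbers: [24, 14, 4, 8, 24], gcd = 2
Change: index 1, 14 -> 76
gcd of the OTHER numbers (without index 1): gcd([24, 4, 8, 24]) = 4
New gcd = gcd(g_others, new_val) = gcd(4, 76) = 4

Answer: 4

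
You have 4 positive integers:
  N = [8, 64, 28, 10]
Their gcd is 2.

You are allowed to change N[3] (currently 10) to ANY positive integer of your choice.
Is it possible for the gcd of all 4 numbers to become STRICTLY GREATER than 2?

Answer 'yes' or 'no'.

Answer: yes

Derivation:
Current gcd = 2
gcd of all OTHER numbers (without N[3]=10): gcd([8, 64, 28]) = 4
The new gcd after any change is gcd(4, new_value).
This can be at most 4.
Since 4 > old gcd 2, the gcd CAN increase (e.g., set N[3] = 4).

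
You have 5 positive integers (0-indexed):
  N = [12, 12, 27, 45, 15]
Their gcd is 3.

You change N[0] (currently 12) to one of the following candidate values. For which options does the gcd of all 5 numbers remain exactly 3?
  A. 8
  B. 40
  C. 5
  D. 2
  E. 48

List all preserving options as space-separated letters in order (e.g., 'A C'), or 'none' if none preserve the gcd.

Answer: E

Derivation:
Old gcd = 3; gcd of others (without N[0]) = 3
New gcd for candidate v: gcd(3, v). Preserves old gcd iff gcd(3, v) = 3.
  Option A: v=8, gcd(3,8)=1 -> changes
  Option B: v=40, gcd(3,40)=1 -> changes
  Option C: v=5, gcd(3,5)=1 -> changes
  Option D: v=2, gcd(3,2)=1 -> changes
  Option E: v=48, gcd(3,48)=3 -> preserves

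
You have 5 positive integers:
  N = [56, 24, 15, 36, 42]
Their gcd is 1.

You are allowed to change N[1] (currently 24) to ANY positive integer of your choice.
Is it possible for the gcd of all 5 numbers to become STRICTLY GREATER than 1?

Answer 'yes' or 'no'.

Current gcd = 1
gcd of all OTHER numbers (without N[1]=24): gcd([56, 15, 36, 42]) = 1
The new gcd after any change is gcd(1, new_value).
This can be at most 1.
Since 1 = old gcd 1, the gcd can only stay the same or decrease.

Answer: no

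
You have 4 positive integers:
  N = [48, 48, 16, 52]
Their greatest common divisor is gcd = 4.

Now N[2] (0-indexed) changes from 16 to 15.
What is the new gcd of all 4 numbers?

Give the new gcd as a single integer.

Numbers: [48, 48, 16, 52], gcd = 4
Change: index 2, 16 -> 15
gcd of the OTHER numbers (without index 2): gcd([48, 48, 52]) = 4
New gcd = gcd(g_others, new_val) = gcd(4, 15) = 1

Answer: 1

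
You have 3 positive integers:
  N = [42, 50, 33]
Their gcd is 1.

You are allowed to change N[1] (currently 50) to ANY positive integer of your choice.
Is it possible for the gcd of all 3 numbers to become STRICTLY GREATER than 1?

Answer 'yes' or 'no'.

Current gcd = 1
gcd of all OTHER numbers (without N[1]=50): gcd([42, 33]) = 3
The new gcd after any change is gcd(3, new_value).
This can be at most 3.
Since 3 > old gcd 1, the gcd CAN increase (e.g., set N[1] = 3).

Answer: yes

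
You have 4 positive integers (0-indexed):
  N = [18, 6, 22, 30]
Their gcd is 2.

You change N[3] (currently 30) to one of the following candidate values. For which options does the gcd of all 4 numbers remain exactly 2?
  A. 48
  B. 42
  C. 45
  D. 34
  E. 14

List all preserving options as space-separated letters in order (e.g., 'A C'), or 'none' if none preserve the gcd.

Answer: A B D E

Derivation:
Old gcd = 2; gcd of others (without N[3]) = 2
New gcd for candidate v: gcd(2, v). Preserves old gcd iff gcd(2, v) = 2.
  Option A: v=48, gcd(2,48)=2 -> preserves
  Option B: v=42, gcd(2,42)=2 -> preserves
  Option C: v=45, gcd(2,45)=1 -> changes
  Option D: v=34, gcd(2,34)=2 -> preserves
  Option E: v=14, gcd(2,14)=2 -> preserves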